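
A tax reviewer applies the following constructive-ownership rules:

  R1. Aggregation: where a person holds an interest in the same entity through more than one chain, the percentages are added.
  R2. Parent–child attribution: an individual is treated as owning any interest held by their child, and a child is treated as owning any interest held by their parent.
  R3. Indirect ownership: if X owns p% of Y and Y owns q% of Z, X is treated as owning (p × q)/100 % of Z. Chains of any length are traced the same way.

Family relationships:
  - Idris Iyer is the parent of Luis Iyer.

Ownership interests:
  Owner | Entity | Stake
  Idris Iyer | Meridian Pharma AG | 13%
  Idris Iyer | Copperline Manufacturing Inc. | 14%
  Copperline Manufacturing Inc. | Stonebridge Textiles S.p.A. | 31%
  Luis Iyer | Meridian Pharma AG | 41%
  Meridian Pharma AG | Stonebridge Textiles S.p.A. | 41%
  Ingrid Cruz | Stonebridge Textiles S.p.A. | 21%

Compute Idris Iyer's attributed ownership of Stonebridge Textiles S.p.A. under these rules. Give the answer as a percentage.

By parent–child attribution (R2), Idris Iyer is treated as also owning Luis Iyer's interest in Meridian Pharma AG, giving 13% + 41% = 54%.
Chain via Meridian Pharma AG (R3): 54% × 41% = 22.14% of Stonebridge Textiles S.p.A.
Chain via Copperline Manufacturing Inc. (R3): 14% × 31% = 4.34% of Stonebridge Textiles S.p.A.
Aggregating (R1): 22.14% + 4.34% = 26.48%.

26.48%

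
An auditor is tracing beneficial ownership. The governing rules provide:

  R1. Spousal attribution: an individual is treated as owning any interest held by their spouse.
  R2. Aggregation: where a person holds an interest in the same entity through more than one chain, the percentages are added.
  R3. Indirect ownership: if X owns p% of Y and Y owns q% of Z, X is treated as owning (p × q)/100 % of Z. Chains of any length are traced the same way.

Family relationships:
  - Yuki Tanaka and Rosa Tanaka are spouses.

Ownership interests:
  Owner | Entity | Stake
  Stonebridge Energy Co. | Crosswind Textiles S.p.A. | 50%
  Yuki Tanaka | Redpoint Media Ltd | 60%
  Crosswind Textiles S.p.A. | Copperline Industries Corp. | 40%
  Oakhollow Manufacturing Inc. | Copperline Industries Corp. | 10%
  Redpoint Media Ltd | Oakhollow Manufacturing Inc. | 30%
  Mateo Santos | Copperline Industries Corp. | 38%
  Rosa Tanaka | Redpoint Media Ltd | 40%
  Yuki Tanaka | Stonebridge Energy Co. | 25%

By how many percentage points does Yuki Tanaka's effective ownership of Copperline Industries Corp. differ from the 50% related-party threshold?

42

By spousal attribution (R1), Yuki Tanaka is treated as also owning Rosa Tanaka's interest in Redpoint Media Ltd, giving 60% + 40% = 100%.
Chain via Stonebridge Energy Co. → Crosswind Textiles S.p.A. (R3): 25% × 50% × 40% = 5% of Copperline Industries Corp.
Chain via Redpoint Media Ltd → Oakhollow Manufacturing Inc. (R3): 100% × 30% × 10% = 3% of Copperline Industries Corp.
Aggregating (R2): 5% + 3% = 8%.
8% falls short of the 50% threshold by 42 percentage points.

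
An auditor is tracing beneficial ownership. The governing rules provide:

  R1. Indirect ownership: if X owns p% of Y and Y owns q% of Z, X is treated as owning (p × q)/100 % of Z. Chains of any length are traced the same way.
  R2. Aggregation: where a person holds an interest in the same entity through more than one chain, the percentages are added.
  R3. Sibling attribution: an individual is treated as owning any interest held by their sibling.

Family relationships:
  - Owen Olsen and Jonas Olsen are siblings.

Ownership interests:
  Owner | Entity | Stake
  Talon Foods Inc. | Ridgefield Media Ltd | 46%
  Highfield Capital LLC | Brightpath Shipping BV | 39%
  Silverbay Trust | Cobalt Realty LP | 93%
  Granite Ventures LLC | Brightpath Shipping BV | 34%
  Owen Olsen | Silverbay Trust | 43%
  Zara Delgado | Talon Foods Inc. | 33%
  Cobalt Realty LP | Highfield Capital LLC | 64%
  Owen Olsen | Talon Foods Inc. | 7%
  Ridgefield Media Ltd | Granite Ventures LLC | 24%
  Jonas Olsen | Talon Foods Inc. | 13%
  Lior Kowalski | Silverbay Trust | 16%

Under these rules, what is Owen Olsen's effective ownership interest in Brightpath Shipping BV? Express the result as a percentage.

10.732224%

By sibling attribution (R3), Owen Olsen is treated as also owning Jonas Olsen's interest in Talon Foods Inc, giving 7% + 13% = 20%.
Chain via Talon Foods Inc. → Ridgefield Media Ltd → Granite Ventures LLC (R1): 20% × 46% × 24% × 34% = 0.75072% of Brightpath Shipping BV.
Chain via Silverbay Trust → Cobalt Realty LP → Highfield Capital LLC (R1): 43% × 93% × 64% × 39% = 9.981504% of Brightpath Shipping BV.
Aggregating (R2): 0.75072% + 9.981504% = 10.732224%.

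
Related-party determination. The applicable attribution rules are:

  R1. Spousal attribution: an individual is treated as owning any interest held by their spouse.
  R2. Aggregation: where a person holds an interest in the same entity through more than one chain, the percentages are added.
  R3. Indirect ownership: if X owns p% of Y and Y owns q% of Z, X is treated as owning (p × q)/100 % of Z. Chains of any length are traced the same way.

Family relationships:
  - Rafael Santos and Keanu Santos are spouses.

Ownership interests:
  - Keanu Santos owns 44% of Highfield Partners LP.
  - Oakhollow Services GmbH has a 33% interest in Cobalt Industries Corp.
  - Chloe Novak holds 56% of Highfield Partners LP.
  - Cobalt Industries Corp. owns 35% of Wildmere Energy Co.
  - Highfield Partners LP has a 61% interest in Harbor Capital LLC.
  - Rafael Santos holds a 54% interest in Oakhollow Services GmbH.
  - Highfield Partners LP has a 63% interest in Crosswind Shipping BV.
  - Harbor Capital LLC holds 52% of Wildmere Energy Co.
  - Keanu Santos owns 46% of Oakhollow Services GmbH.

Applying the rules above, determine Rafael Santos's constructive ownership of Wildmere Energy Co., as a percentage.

By spousal attribution (R1), Rafael Santos is treated as also owning Keanu Santos's interest in Oakhollow Services GmbH, giving 54% + 46% = 100%.
By spousal attribution (R1), Rafael Santos is treated as owning Keanu Santos's 44% interest in Highfield Partners LP.
Chain via Oakhollow Services GmbH → Cobalt Industries Corp. (R3): 100% × 33% × 35% = 11.55% of Wildmere Energy Co.
Chain via Highfield Partners LP → Harbor Capital LLC (R3): 44% × 61% × 52% = 13.9568% of Wildmere Energy Co.
Aggregating (R2): 11.55% + 13.9568% = 25.5068%.

25.5068%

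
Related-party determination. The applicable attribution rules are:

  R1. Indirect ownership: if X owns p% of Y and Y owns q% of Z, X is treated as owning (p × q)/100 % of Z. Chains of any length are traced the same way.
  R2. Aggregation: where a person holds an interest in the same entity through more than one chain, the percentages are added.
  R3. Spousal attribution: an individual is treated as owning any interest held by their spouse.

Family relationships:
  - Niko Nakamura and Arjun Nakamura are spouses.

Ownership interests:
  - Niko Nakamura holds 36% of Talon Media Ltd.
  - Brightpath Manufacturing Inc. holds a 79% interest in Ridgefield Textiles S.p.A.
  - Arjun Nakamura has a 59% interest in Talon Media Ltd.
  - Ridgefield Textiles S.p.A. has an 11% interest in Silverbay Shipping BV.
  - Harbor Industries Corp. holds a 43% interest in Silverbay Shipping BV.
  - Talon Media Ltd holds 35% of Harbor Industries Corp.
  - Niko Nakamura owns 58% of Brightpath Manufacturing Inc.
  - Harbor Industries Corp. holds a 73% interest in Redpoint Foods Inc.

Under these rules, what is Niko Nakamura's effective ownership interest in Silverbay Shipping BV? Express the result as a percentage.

19.3377%

By spousal attribution (R3), Niko Nakamura is treated as also owning Arjun Nakamura's interest in Talon Media Ltd, giving 36% + 59% = 95%.
Chain via Brightpath Manufacturing Inc. → Ridgefield Textiles S.p.A. (R1): 58% × 79% × 11% = 5.0402% of Silverbay Shipping BV.
Chain via Talon Media Ltd → Harbor Industries Corp. (R1): 95% × 35% × 43% = 14.2975% of Silverbay Shipping BV.
Aggregating (R2): 5.0402% + 14.2975% = 19.3377%.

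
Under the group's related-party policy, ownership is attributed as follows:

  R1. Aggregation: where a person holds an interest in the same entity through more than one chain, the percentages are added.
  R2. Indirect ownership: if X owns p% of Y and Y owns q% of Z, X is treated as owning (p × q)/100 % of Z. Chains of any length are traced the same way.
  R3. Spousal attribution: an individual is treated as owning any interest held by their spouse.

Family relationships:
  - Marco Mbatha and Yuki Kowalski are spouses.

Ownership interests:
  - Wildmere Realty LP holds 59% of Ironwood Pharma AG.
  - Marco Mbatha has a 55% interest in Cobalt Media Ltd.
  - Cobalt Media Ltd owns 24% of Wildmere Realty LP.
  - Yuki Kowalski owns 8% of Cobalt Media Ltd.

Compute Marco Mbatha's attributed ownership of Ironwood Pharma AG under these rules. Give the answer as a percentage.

By spousal attribution (R3), Marco Mbatha is treated as also owning Yuki Kowalski's interest in Cobalt Media Ltd, giving 55% + 8% = 63%.
Chain via Cobalt Media Ltd → Wildmere Realty LP (R2): 63% × 24% × 59% = 8.9208% of Ironwood Pharma AG.

8.9208%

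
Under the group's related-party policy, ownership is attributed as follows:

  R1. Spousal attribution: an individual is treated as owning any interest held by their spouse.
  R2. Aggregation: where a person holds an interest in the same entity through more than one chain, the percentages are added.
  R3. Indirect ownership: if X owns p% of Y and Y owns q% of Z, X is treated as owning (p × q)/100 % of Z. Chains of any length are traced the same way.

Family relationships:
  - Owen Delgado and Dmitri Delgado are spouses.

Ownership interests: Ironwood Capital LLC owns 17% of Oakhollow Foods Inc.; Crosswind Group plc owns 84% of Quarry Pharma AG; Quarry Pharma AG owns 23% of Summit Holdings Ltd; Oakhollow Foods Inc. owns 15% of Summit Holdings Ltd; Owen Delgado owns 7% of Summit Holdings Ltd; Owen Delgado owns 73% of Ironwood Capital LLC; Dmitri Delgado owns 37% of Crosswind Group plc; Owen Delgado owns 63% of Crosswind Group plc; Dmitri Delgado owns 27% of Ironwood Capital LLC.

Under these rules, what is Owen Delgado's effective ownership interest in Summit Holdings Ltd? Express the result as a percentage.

By spousal attribution (R1), Owen Delgado is treated as also owning Dmitri Delgado's interest in Crosswind Group plc, giving 63% + 37% = 100%.
By spousal attribution (R1), Owen Delgado is treated as also owning Dmitri Delgado's interest in Ironwood Capital LLC, giving 73% + 27% = 100%.
Chain via Crosswind Group plc → Quarry Pharma AG (R3): 100% × 84% × 23% = 19.32% of Summit Holdings Ltd.
Chain via Ironwood Capital LLC → Oakhollow Foods Inc. (R3): 100% × 17% × 15% = 2.55% of Summit Holdings Ltd.
Direct interest in Summit Holdings Ltd: 7%.
Aggregating (R2): 19.32% + 2.55% + 7% = 28.87%.

28.87%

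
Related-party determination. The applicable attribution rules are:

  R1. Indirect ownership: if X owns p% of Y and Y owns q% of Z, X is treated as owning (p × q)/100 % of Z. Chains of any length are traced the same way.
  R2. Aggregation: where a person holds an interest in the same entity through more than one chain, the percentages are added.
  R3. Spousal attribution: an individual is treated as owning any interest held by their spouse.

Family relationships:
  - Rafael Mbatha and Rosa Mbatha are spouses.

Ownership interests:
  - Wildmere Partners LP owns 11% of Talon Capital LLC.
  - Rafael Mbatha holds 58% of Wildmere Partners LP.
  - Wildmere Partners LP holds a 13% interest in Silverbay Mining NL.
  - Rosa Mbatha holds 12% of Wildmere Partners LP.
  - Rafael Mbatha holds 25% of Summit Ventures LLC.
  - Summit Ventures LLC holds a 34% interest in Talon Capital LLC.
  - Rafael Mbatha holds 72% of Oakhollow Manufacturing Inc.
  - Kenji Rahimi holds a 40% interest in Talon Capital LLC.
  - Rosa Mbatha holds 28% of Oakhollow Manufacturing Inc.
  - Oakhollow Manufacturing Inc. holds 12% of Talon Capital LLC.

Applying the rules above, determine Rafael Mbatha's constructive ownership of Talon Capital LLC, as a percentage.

28.2%

By spousal attribution (R3), Rafael Mbatha is treated as also owning Rosa Mbatha's interest in Wildmere Partners LP, giving 58% + 12% = 70%.
By spousal attribution (R3), Rafael Mbatha is treated as also owning Rosa Mbatha's interest in Oakhollow Manufacturing Inc, giving 72% + 28% = 100%.
Chain via Summit Ventures LLC (R1): 25% × 34% = 8.5% of Talon Capital LLC.
Chain via Wildmere Partners LP (R1): 70% × 11% = 7.7% of Talon Capital LLC.
Chain via Oakhollow Manufacturing Inc. (R1): 100% × 12% = 12% of Talon Capital LLC.
Aggregating (R2): 8.5% + 7.7% + 12% = 28.2%.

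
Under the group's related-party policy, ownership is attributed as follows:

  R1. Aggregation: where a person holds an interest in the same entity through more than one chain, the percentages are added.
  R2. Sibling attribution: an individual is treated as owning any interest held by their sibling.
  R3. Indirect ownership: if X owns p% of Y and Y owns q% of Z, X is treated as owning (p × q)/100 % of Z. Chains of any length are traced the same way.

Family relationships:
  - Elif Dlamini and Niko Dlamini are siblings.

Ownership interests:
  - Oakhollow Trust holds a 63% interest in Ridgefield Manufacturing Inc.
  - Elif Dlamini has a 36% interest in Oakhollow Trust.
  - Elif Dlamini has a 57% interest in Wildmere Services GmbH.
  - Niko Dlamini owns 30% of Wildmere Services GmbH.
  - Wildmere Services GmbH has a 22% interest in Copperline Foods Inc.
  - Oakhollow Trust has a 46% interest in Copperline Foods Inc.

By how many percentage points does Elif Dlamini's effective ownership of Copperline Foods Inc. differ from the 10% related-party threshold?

25.7

By sibling attribution (R2), Elif Dlamini is treated as also owning Niko Dlamini's interest in Wildmere Services GmbH, giving 57% + 30% = 87%.
Chain via Wildmere Services GmbH (R3): 87% × 22% = 19.14% of Copperline Foods Inc.
Chain via Oakhollow Trust (R3): 36% × 46% = 16.56% of Copperline Foods Inc.
Aggregating (R1): 19.14% + 16.56% = 35.7%.
35.7% exceeds the 10% threshold by 25.7 percentage points.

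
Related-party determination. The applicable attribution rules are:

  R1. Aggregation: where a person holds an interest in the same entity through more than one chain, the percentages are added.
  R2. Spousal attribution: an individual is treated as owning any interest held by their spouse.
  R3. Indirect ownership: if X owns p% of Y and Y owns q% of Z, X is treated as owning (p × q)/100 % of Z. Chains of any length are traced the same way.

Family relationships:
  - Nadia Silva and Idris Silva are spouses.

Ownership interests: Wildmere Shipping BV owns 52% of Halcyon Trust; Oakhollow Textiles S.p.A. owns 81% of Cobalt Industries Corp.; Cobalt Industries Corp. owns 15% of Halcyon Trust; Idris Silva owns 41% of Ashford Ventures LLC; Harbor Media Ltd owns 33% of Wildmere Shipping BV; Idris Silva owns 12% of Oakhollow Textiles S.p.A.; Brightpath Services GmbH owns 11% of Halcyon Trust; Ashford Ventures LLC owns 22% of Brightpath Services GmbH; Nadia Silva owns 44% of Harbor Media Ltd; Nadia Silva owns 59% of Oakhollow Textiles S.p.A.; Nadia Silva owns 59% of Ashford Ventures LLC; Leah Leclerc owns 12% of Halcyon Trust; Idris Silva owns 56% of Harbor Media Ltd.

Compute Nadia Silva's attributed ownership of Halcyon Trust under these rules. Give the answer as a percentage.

28.2065%

By spousal attribution (R2), Nadia Silva is treated as also owning Idris Silva's interest in Oakhollow Textiles S.p.A, giving 59% + 12% = 71%.
By spousal attribution (R2), Nadia Silva is treated as also owning Idris Silva's interest in Ashford Ventures LLC, giving 59% + 41% = 100%.
By spousal attribution (R2), Nadia Silva is treated as also owning Idris Silva's interest in Harbor Media Ltd, giving 44% + 56% = 100%.
Chain via Oakhollow Textiles S.p.A. → Cobalt Industries Corp. (R3): 71% × 81% × 15% = 8.6265% of Halcyon Trust.
Chain via Ashford Ventures LLC → Brightpath Services GmbH (R3): 100% × 22% × 11% = 2.42% of Halcyon Trust.
Chain via Harbor Media Ltd → Wildmere Shipping BV (R3): 100% × 33% × 52% = 17.16% of Halcyon Trust.
Aggregating (R1): 8.6265% + 2.42% + 17.16% = 28.2065%.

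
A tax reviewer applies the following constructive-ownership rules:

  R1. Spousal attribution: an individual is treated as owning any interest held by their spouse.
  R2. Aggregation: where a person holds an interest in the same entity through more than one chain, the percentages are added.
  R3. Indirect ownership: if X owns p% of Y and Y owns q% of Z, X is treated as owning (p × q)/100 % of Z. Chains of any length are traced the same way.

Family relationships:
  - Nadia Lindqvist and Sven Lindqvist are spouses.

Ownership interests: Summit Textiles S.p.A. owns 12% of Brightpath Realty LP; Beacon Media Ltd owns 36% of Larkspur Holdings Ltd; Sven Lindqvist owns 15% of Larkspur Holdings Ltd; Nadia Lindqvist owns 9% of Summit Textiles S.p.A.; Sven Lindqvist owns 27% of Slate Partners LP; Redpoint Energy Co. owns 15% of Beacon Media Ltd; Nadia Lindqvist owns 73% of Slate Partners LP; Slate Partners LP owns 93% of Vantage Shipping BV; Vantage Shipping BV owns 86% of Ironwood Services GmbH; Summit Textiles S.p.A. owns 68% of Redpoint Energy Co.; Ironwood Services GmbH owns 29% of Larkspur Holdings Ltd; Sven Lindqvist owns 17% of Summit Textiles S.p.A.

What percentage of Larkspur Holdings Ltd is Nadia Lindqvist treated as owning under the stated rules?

By spousal attribution (R1), Nadia Lindqvist is treated as also owning Sven Lindqvist's interest in Summit Textiles S.p.A, giving 9% + 17% = 26%.
By spousal attribution (R1), Nadia Lindqvist is treated as also owning Sven Lindqvist's interest in Slate Partners LP, giving 73% + 27% = 100%.
By spousal attribution (R1), Nadia Lindqvist is treated as owning Sven Lindqvist's 15% interest in Larkspur Holdings Ltd.
Chain via Summit Textiles S.p.A. → Redpoint Energy Co. → Beacon Media Ltd (R3): 26% × 68% × 15% × 36% = 0.95472% of Larkspur Holdings Ltd.
Chain via Slate Partners LP → Vantage Shipping BV → Ironwood Services GmbH (R3): 100% × 93% × 86% × 29% = 23.1942% of Larkspur Holdings Ltd.
Direct interest in Larkspur Holdings Ltd: 15%.
Aggregating (R2): 0.95472% + 23.1942% + 15% = 39.14892%.

39.14892%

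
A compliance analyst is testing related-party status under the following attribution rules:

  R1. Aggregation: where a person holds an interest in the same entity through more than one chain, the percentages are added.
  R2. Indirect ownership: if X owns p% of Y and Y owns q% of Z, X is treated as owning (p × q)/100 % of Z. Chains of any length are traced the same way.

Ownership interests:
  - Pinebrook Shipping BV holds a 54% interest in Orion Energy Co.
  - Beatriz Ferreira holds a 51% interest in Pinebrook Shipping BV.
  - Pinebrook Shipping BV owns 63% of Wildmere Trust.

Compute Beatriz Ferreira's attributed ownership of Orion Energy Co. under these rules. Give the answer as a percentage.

27.54%

Chain via Pinebrook Shipping BV (R2): 51% × 54% = 27.54% of Orion Energy Co.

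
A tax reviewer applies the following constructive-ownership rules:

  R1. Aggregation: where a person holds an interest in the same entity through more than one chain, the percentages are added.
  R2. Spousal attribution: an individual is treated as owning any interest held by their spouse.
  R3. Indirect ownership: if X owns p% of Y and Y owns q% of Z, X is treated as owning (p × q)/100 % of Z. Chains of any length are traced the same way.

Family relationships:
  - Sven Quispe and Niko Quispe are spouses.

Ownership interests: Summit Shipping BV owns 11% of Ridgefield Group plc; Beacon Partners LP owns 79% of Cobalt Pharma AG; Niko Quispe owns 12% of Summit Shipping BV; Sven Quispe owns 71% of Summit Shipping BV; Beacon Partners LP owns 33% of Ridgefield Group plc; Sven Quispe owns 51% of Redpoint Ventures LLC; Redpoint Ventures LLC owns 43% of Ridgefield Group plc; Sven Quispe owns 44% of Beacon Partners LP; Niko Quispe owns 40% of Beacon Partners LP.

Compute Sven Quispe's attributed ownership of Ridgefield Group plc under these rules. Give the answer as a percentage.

58.78%

By spousal attribution (R2), Sven Quispe is treated as also owning Niko Quispe's interest in Summit Shipping BV, giving 71% + 12% = 83%.
By spousal attribution (R2), Sven Quispe is treated as also owning Niko Quispe's interest in Beacon Partners LP, giving 44% + 40% = 84%.
Chain via Redpoint Ventures LLC (R3): 51% × 43% = 21.93% of Ridgefield Group plc.
Chain via Summit Shipping BV (R3): 83% × 11% = 9.13% of Ridgefield Group plc.
Chain via Beacon Partners LP (R3): 84% × 33% = 27.72% of Ridgefield Group plc.
Aggregating (R1): 21.93% + 9.13% + 27.72% = 58.78%.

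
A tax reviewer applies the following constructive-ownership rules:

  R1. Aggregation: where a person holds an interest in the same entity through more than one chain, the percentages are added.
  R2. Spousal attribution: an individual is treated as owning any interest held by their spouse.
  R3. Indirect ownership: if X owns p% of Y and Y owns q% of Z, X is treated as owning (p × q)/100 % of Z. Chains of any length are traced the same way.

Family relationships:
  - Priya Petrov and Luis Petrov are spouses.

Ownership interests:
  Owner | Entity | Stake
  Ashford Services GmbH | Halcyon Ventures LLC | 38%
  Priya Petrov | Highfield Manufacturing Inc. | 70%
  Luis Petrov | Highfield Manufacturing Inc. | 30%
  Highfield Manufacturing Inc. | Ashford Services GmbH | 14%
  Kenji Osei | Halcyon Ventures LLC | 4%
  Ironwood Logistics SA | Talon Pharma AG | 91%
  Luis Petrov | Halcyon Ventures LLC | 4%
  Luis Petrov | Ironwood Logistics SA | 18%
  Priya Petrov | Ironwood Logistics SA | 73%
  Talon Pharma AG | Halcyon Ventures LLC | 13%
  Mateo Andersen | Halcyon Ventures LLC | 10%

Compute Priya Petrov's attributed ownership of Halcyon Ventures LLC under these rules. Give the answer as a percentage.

20.0853%

By spousal attribution (R2), Priya Petrov is treated as also owning Luis Petrov's interest in Ironwood Logistics SA, giving 73% + 18% = 91%.
By spousal attribution (R2), Priya Petrov is treated as also owning Luis Petrov's interest in Highfield Manufacturing Inc, giving 70% + 30% = 100%.
By spousal attribution (R2), Priya Petrov is treated as owning Luis Petrov's 4% interest in Halcyon Ventures LLC.
Chain via Ironwood Logistics SA → Talon Pharma AG (R3): 91% × 91% × 13% = 10.7653% of Halcyon Ventures LLC.
Chain via Highfield Manufacturing Inc. → Ashford Services GmbH (R3): 100% × 14% × 38% = 5.32% of Halcyon Ventures LLC.
Direct interest in Halcyon Ventures LLC: 4%.
Aggregating (R1): 10.7653% + 5.32% + 4% = 20.0853%.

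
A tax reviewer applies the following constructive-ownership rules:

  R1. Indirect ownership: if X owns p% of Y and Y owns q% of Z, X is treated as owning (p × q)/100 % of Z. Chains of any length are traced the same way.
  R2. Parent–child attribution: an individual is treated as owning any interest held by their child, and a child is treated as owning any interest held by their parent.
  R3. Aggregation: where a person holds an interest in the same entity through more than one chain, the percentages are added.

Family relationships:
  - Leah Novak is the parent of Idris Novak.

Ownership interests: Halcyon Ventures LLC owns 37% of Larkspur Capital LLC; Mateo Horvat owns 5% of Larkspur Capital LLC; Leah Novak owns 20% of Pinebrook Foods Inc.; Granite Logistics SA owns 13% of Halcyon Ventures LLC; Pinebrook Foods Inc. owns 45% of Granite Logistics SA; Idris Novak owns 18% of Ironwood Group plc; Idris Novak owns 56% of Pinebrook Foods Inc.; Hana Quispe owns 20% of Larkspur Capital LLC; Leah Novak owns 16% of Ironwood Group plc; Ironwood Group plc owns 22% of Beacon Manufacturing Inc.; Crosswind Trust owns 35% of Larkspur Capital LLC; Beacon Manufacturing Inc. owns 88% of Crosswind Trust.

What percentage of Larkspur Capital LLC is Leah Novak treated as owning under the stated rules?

By parent–child attribution (R2), Leah Novak is treated as also owning Idris Novak's interest in Ironwood Group plc, giving 16% + 18% = 34%.
By parent–child attribution (R2), Leah Novak is treated as also owning Idris Novak's interest in Pinebrook Foods Inc, giving 20% + 56% = 76%.
Chain via Ironwood Group plc → Beacon Manufacturing Inc. → Crosswind Trust (R1): 34% × 22% × 88% × 35% = 2.30384% of Larkspur Capital LLC.
Chain via Pinebrook Foods Inc. → Granite Logistics SA → Halcyon Ventures LLC (R1): 76% × 45% × 13% × 37% = 1.64502% of Larkspur Capital LLC.
Aggregating (R3): 2.30384% + 1.64502% = 3.94886%.

3.94886%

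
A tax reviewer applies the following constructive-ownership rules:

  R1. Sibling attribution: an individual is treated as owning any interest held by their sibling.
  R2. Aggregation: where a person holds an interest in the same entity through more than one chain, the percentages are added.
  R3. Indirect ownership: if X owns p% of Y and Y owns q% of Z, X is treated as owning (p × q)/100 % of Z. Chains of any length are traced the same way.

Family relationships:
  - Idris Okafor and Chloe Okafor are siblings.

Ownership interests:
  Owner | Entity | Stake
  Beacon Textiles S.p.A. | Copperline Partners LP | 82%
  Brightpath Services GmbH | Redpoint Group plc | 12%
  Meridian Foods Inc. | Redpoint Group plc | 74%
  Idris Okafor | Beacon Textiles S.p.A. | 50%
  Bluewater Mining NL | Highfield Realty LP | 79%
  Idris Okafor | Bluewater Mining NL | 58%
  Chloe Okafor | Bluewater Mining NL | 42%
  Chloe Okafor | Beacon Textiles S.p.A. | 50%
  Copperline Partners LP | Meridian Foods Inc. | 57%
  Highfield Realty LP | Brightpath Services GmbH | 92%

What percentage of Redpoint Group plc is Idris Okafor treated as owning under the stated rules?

43.3092%

By sibling attribution (R1), Idris Okafor is treated as also owning Chloe Okafor's interest in Beacon Textiles S.p.A, giving 50% + 50% = 100%.
By sibling attribution (R1), Idris Okafor is treated as also owning Chloe Okafor's interest in Bluewater Mining NL, giving 58% + 42% = 100%.
Chain via Beacon Textiles S.p.A. → Copperline Partners LP → Meridian Foods Inc. (R3): 100% × 82% × 57% × 74% = 34.5876% of Redpoint Group plc.
Chain via Bluewater Mining NL → Highfield Realty LP → Brightpath Services GmbH (R3): 100% × 79% × 92% × 12% = 8.7216% of Redpoint Group plc.
Aggregating (R2): 34.5876% + 8.7216% = 43.3092%.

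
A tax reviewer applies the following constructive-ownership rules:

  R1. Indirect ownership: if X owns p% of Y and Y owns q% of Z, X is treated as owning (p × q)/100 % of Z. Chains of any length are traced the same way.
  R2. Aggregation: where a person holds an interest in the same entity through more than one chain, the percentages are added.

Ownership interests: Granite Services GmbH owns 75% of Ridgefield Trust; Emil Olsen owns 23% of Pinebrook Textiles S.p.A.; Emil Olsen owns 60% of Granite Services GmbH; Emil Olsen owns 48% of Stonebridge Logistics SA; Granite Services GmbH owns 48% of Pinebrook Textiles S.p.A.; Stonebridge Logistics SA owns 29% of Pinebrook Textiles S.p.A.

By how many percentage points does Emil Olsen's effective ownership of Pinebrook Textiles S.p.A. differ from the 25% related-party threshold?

40.72

Chain via Stonebridge Logistics SA (R1): 48% × 29% = 13.92% of Pinebrook Textiles S.p.A.
Chain via Granite Services GmbH (R1): 60% × 48% = 28.8% of Pinebrook Textiles S.p.A.
Direct interest in Pinebrook Textiles S.p.A: 23%.
Aggregating (R2): 13.92% + 28.8% + 23% = 65.72%.
65.72% exceeds the 25% threshold by 40.72 percentage points.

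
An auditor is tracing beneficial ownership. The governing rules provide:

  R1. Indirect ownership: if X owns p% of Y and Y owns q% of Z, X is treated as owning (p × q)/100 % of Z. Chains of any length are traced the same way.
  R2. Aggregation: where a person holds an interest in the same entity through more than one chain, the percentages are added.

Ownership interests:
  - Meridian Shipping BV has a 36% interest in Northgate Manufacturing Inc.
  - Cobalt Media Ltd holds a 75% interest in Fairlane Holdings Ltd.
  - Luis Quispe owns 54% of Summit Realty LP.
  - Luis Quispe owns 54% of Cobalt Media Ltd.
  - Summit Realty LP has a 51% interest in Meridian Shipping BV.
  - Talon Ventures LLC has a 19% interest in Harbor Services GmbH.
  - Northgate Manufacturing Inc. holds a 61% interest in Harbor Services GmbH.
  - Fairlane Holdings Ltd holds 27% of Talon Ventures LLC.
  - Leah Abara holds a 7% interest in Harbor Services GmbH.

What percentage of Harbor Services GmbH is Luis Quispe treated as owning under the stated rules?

Chain via Summit Realty LP → Meridian Shipping BV → Northgate Manufacturing Inc. (R1): 54% × 51% × 36% × 61% = 6.047784% of Harbor Services GmbH.
Chain via Cobalt Media Ltd → Fairlane Holdings Ltd → Talon Ventures LLC (R1): 54% × 75% × 27% × 19% = 2.07765% of Harbor Services GmbH.
Aggregating (R2): 6.047784% + 2.07765% = 8.125434%.

8.125434%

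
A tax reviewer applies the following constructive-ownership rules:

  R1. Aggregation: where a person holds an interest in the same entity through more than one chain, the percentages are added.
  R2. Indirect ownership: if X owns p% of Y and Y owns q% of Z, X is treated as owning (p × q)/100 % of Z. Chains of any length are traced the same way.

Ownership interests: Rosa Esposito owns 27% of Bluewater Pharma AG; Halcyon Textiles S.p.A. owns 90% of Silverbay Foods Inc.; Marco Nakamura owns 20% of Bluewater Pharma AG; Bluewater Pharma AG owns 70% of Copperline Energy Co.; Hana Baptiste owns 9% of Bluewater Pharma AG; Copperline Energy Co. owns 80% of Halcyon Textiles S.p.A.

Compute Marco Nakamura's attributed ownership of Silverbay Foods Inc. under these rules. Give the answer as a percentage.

Chain via Bluewater Pharma AG → Copperline Energy Co. → Halcyon Textiles S.p.A. (R2): 20% × 70% × 80% × 90% = 10.08% of Silverbay Foods Inc.

10.08%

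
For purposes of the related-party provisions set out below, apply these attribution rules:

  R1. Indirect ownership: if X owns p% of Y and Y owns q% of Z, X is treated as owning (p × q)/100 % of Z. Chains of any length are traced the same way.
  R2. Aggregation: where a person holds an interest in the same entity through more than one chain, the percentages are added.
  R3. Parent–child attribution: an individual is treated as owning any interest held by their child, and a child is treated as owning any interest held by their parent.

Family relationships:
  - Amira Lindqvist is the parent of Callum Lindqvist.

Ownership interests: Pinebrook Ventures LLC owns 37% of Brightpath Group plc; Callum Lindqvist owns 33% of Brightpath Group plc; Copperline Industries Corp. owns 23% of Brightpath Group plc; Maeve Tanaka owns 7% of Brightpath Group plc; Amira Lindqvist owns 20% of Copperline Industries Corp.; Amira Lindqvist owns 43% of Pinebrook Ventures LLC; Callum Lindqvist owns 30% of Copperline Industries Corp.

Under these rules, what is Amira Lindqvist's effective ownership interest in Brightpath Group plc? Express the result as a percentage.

60.41%

By parent–child attribution (R3), Amira Lindqvist is treated as also owning Callum Lindqvist's interest in Copperline Industries Corp, giving 20% + 30% = 50%.
By parent–child attribution (R3), Amira Lindqvist is treated as owning Callum Lindqvist's 33% interest in Brightpath Group plc.
Chain via Copperline Industries Corp. (R1): 50% × 23% = 11.5% of Brightpath Group plc.
Chain via Pinebrook Ventures LLC (R1): 43% × 37% = 15.91% of Brightpath Group plc.
Direct interest in Brightpath Group plc: 33%.
Aggregating (R2): 11.5% + 15.91% + 33% = 60.41%.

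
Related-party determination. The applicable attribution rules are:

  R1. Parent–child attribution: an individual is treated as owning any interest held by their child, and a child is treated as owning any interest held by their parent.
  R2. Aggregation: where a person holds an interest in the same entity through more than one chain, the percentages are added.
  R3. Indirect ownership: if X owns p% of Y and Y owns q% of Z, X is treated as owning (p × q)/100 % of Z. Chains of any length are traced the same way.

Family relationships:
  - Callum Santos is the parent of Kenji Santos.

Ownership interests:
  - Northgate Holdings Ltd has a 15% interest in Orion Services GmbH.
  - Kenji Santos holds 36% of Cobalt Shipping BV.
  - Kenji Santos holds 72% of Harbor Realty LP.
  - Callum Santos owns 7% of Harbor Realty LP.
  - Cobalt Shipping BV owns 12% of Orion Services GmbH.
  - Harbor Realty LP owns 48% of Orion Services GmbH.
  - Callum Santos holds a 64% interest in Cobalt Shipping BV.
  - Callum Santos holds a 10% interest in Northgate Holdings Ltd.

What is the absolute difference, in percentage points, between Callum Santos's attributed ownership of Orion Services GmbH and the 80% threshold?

By parent–child attribution (R1), Callum Santos is treated as also owning Kenji Santos's interest in Cobalt Shipping BV, giving 64% + 36% = 100%.
By parent–child attribution (R1), Callum Santos is treated as also owning Kenji Santos's interest in Harbor Realty LP, giving 7% + 72% = 79%.
Chain via Cobalt Shipping BV (R3): 100% × 12% = 12% of Orion Services GmbH.
Chain via Harbor Realty LP (R3): 79% × 48% = 37.92% of Orion Services GmbH.
Chain via Northgate Holdings Ltd (R3): 10% × 15% = 1.5% of Orion Services GmbH.
Aggregating (R2): 12% + 37.92% + 1.5% = 51.42%.
51.42% falls short of the 80% threshold by 28.58 percentage points.

28.58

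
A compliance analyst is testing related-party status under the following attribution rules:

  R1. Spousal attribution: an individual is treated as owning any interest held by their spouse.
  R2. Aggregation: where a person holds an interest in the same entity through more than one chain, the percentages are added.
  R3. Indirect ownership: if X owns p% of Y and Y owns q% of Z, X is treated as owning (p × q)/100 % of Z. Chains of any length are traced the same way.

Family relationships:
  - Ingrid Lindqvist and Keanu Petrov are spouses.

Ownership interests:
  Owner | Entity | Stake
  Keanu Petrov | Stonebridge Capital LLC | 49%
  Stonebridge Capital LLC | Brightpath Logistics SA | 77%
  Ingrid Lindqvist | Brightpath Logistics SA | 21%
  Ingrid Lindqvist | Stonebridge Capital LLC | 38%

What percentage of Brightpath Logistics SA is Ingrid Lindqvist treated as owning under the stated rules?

87.99%

By spousal attribution (R1), Ingrid Lindqvist is treated as also owning Keanu Petrov's interest in Stonebridge Capital LLC, giving 38% + 49% = 87%.
Chain via Stonebridge Capital LLC (R3): 87% × 77% = 66.99% of Brightpath Logistics SA.
Direct interest in Brightpath Logistics SA: 21%.
Aggregating (R2): 66.99% + 21% = 87.99%.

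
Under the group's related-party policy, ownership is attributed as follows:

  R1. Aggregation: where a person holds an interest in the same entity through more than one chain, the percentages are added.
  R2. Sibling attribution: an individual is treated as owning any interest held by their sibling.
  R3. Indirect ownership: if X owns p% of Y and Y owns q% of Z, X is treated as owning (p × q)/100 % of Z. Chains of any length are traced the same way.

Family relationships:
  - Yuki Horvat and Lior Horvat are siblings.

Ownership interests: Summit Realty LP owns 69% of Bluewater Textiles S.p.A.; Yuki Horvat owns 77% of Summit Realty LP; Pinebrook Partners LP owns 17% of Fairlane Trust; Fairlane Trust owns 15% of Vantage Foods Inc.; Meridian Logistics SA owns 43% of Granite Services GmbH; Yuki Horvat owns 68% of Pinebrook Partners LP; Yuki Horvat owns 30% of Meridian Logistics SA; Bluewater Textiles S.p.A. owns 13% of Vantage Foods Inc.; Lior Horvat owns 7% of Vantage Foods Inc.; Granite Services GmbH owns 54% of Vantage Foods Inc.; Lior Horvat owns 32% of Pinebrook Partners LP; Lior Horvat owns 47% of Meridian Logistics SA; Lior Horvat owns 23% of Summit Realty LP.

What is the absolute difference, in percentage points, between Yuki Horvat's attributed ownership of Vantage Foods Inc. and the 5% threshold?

31.3994

By sibling attribution (R2), Yuki Horvat is treated as also owning Lior Horvat's interest in Meridian Logistics SA, giving 30% + 47% = 77%.
By sibling attribution (R2), Yuki Horvat is treated as also owning Lior Horvat's interest in Pinebrook Partners LP, giving 68% + 32% = 100%.
By sibling attribution (R2), Yuki Horvat is treated as also owning Lior Horvat's interest in Summit Realty LP, giving 77% + 23% = 100%.
By sibling attribution (R2), Yuki Horvat is treated as owning Lior Horvat's 7% interest in Vantage Foods Inc.
Chain via Meridian Logistics SA → Granite Services GmbH (R3): 77% × 43% × 54% = 17.8794% of Vantage Foods Inc.
Chain via Pinebrook Partners LP → Fairlane Trust (R3): 100% × 17% × 15% = 2.55% of Vantage Foods Inc.
Chain via Summit Realty LP → Bluewater Textiles S.p.A. (R3): 100% × 69% × 13% = 8.97% of Vantage Foods Inc.
Direct interest in Vantage Foods Inc: 7%.
Aggregating (R1): 17.8794% + 2.55% + 8.97% + 7% = 36.3994%.
36.3994% exceeds the 5% threshold by 31.3994 percentage points.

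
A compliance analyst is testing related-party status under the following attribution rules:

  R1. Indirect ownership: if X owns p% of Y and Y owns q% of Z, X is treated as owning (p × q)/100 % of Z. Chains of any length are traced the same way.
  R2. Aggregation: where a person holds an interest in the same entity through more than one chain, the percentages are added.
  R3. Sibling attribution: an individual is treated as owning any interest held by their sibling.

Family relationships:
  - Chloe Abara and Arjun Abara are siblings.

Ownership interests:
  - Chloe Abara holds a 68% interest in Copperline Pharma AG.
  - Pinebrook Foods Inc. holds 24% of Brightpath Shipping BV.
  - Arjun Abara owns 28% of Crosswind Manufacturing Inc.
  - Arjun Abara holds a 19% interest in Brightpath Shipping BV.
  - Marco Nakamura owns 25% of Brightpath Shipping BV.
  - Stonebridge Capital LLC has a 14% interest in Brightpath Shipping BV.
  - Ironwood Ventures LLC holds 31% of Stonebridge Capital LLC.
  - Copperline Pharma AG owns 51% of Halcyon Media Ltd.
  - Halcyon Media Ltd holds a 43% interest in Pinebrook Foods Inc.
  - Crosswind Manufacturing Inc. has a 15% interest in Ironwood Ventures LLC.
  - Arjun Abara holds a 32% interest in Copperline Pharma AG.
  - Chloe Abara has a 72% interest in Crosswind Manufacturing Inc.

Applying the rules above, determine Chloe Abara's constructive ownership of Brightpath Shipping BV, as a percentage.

24.9142%

By sibling attribution (R3), Chloe Abara is treated as also owning Arjun Abara's interest in Copperline Pharma AG, giving 68% + 32% = 100%.
By sibling attribution (R3), Chloe Abara is treated as also owning Arjun Abara's interest in Crosswind Manufacturing Inc, giving 72% + 28% = 100%.
By sibling attribution (R3), Chloe Abara is treated as owning Arjun Abara's 19% interest in Brightpath Shipping BV.
Chain via Copperline Pharma AG → Halcyon Media Ltd → Pinebrook Foods Inc. (R1): 100% × 51% × 43% × 24% = 5.2632% of Brightpath Shipping BV.
Chain via Crosswind Manufacturing Inc. → Ironwood Ventures LLC → Stonebridge Capital LLC (R1): 100% × 15% × 31% × 14% = 0.651% of Brightpath Shipping BV.
Direct interest in Brightpath Shipping BV: 19%.
Aggregating (R2): 5.2632% + 0.651% + 19% = 24.9142%.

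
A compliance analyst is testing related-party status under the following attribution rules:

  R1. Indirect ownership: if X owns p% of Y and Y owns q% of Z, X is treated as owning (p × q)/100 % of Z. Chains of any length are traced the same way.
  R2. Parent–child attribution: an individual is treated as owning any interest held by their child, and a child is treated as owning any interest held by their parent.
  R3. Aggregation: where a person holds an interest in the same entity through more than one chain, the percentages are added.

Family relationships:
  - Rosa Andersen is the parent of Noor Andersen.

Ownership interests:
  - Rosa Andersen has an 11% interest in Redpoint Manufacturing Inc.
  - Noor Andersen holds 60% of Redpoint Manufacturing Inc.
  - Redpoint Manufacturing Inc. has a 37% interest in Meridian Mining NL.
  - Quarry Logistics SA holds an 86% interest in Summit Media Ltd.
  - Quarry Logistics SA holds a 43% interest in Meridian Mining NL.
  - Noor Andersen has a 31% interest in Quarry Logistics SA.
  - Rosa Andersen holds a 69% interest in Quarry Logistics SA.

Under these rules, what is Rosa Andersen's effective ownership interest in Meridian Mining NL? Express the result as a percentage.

By parent–child attribution (R2), Rosa Andersen is treated as also owning Noor Andersen's interest in Redpoint Manufacturing Inc, giving 11% + 60% = 71%.
By parent–child attribution (R2), Rosa Andersen is treated as also owning Noor Andersen's interest in Quarry Logistics SA, giving 69% + 31% = 100%.
Chain via Redpoint Manufacturing Inc. (R1): 71% × 37% = 26.27% of Meridian Mining NL.
Chain via Quarry Logistics SA (R1): 100% × 43% = 43% of Meridian Mining NL.
Aggregating (R3): 26.27% + 43% = 69.27%.

69.27%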